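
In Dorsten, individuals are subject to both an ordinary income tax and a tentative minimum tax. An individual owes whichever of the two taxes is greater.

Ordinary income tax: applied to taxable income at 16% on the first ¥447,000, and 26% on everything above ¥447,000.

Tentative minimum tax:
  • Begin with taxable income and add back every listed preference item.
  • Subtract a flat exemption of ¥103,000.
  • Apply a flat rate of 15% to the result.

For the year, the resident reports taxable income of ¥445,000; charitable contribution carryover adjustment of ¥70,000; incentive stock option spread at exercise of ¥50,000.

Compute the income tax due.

Tentative minimum tax:
  Adjusted income: ¥445,000 + ¥70,000 + ¥50,000 = ¥565,000
  Less exemption ¥103,000 → base ¥462,000
  ¥462,000 × 15% = ¥69,300

Ordinary income tax:
  ¥445,000 × 16% = ¥71,200

¥71,200 > ¥69,300, so the ordinary income tax governs.

¥71,200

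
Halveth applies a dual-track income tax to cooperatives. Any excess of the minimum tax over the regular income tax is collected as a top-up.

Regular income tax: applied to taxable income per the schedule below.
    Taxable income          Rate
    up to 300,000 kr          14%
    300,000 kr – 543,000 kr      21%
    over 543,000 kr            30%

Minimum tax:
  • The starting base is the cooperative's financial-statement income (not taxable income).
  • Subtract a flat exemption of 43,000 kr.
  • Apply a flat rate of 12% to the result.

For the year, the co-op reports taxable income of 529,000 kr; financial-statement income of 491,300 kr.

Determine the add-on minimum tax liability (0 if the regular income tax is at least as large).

Minimum tax:
  Base (financial-statement income): 491,300 kr
  Less exemption 43,000 kr → base 448,300 kr
  448,300 kr × 12% = 53,796 kr

Regular income tax:
  300,000 kr × 14% = 42,000 kr
  229,000 kr × 21% = 48,090 kr
  → 90,090 kr

53,796 kr ≤ 90,090 kr, so no add-on is due.

0 kr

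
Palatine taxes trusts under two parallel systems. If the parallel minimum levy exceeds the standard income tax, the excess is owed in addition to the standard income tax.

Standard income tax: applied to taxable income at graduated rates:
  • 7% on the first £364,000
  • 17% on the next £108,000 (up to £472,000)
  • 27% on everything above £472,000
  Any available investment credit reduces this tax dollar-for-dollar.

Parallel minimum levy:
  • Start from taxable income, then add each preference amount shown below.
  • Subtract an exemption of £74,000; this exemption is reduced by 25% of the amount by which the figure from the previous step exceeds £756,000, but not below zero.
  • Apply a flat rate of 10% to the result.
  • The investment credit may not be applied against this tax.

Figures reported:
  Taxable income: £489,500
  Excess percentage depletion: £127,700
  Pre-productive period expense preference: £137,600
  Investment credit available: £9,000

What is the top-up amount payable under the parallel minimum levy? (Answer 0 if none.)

Parallel minimum levy:
  Adjusted income: £489,500 + £127,700 + £137,600 = £754,800
  Exemption: £754,800 ≤ £756,000, so full £74,000 applies
  Base: £754,800 − £74,000 = £680,800
  £680,800 × 10% = £68,080

Standard income tax:
  £364,000 × 7% = £25,480
  £108,000 × 17% = £18,360
  £17,500 × 27% = £4,725
  → £48,565
  Less investment credit £9,000 → £39,565

Excess of parallel minimum levy over standard income tax: £68,080 − £39,565 = £28,515.

£28,515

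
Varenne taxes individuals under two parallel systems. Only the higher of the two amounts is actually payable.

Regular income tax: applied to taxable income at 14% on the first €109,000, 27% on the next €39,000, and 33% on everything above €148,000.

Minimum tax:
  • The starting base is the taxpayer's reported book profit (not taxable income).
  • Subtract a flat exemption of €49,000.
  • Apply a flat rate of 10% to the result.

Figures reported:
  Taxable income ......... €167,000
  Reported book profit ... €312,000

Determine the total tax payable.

Regular income tax:
  €109,000 × 14% = €15,260
  €39,000 × 27% = €10,530
  €19,000 × 33% = €6,270
  → €32,060

Minimum tax:
  Base (reported book profit): €312,000
  Less exemption €49,000 → base €263,000
  €263,000 × 10% = €26,300

€32,060 > €26,300, so the regular income tax governs.

€32,060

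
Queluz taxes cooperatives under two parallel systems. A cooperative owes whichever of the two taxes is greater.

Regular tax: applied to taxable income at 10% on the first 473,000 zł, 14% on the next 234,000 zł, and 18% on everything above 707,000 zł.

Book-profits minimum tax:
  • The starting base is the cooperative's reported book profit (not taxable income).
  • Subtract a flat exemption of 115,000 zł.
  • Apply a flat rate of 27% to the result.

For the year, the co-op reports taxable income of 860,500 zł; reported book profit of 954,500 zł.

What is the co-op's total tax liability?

226,665 zł

Regular tax:
  473,000 zł × 10% = 47,300 zł
  234,000 zł × 14% = 32,760 zł
  153,500 zł × 18% = 27,630 zł
  → 107,690 zł

Book-profits minimum tax:
  Base (reported book profit): 954,500 zł
  Less exemption 115,000 zł → base 839,500 zł
  839,500 zł × 27% = 226,665 zł

226,665 zł > 107,690 zł, so the book-profits minimum tax is the binding amount.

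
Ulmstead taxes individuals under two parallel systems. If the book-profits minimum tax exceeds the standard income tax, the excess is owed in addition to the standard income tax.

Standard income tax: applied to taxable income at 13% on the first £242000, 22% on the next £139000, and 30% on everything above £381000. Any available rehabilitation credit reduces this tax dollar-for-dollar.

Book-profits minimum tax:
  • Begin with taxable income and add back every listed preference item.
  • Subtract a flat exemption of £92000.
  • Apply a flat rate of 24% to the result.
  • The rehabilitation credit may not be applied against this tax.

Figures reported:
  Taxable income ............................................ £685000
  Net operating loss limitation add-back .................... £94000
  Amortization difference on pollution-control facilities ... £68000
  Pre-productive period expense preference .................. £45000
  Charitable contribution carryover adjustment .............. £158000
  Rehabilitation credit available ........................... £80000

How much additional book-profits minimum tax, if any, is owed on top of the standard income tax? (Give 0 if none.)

£156680

Standard income tax:
  £242000 × 13% = £31460
  £139000 × 22% = £30580
  £304000 × 30% = £91200
  → £153240
  Less rehabilitation credit £80000 → £73240

Book-profits minimum tax:
  Adjusted income: £685000 + £94000 + £68000 + £45000 + £158000 = £1050000
  Less exemption £92000 → base £958000
  £958000 × 24% = £229920

Excess of book-profits minimum tax over standard income tax: £229920 − £73240 = £156680.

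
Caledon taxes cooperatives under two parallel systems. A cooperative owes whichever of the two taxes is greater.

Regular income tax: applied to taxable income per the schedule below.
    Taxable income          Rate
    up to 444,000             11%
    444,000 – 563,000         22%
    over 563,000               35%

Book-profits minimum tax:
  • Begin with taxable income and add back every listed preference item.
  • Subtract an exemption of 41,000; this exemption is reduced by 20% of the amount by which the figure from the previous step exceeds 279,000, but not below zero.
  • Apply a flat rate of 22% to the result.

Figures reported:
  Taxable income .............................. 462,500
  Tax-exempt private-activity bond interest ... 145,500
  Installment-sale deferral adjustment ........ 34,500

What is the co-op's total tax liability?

141,350

Regular income tax:
  444,000 × 11% = 48,840
  18,500 × 22% = 4,070
  → 52,910

Book-profits minimum tax:
  Adjusted income: 462,500 + 145,500 + 34,500 = 642,500
  Exemption: 20% × (642,500 − 279,000) = 72,700 ≥ 41,000, so the exemption is fully phased out
  Base: 642,500 − 0 = 642,500
  642,500 × 22% = 141,350

141,350 > 52,910, so the book-profits minimum tax is the binding amount.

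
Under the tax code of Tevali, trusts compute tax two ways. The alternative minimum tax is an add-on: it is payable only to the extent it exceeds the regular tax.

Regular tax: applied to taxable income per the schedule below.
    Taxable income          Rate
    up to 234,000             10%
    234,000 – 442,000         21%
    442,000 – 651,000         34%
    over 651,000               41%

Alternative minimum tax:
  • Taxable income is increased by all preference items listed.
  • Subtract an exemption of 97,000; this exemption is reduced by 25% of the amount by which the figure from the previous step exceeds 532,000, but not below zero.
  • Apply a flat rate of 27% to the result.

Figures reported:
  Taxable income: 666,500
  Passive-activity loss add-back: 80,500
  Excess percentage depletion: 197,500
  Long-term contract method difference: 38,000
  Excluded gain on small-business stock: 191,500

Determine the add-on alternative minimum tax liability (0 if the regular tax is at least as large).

Regular tax:
  234,000 × 10% = 23,400
  208,000 × 21% = 43,680
  209,000 × 34% = 71,060
  15,500 × 41% = 6,355
  → 144,495

Alternative minimum tax:
  Adjusted income: 666,500 + 80,500 + 197,500 + 38,000 + 191,500 = 1,174,000
  Exemption: 25% × (1,174,000 − 532,000) = 160,500 ≥ 97,000, so the exemption is fully phased out
  Base: 1,174,000 − 0 = 1,174,000
  1,174,000 × 27% = 316,980

Excess of alternative minimum tax over regular tax: 316,980 − 144,495 = 172,485.

172,485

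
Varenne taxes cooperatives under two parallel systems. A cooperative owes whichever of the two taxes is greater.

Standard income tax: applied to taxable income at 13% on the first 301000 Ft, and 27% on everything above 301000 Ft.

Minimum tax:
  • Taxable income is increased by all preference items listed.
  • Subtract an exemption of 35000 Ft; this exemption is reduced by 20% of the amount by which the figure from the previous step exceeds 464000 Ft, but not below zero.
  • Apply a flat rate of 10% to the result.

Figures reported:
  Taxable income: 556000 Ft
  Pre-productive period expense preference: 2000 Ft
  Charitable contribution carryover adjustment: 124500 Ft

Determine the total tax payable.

107980 Ft

Standard income tax:
  301000 Ft × 13% = 39130 Ft
  255000 Ft × 27% = 68850 Ft
  → 107980 Ft

Minimum tax:
  Adjusted income: 556000 Ft + 2000 Ft + 124500 Ft = 682500 Ft
  Exemption: 20% × (682500 Ft − 464000 Ft) = 43700 Ft ≥ 35000 Ft, so the exemption is fully phased out
  Base: 682500 Ft − 0 Ft = 682500 Ft
  682500 Ft × 10% = 68250 Ft

107980 Ft > 68250 Ft, so the standard income tax governs.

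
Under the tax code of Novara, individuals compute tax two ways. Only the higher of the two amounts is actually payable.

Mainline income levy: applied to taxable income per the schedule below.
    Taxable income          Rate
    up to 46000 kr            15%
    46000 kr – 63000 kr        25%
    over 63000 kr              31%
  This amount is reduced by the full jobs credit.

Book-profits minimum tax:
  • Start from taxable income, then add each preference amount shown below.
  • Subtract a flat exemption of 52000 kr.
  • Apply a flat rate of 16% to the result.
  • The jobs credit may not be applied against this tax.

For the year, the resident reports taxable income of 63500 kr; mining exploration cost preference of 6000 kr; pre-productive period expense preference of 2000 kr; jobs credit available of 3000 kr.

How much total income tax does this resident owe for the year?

Book-profits minimum tax:
  Adjusted income: 63500 kr + 6000 kr + 2000 kr = 71500 kr
  Less exemption 52000 kr → base 19500 kr
  19500 kr × 16% = 3120 kr

Mainline income levy:
  46000 kr × 15% = 6900 kr
  17000 kr × 25% = 4250 kr
  500 kr × 31% = 155 kr
  → 11305 kr
  Less jobs credit 3000 kr → 8305 kr

8305 kr > 3120 kr, so the mainline income levy governs.

8305 kr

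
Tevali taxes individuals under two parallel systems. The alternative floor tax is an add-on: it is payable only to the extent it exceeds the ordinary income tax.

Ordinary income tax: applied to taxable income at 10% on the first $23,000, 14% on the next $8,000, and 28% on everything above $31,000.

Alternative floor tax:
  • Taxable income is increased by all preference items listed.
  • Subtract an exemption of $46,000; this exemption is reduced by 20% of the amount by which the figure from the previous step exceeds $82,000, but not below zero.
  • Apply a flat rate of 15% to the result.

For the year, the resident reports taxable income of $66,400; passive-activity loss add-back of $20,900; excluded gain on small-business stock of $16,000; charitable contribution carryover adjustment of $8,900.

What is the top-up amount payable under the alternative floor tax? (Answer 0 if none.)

$0

Ordinary income tax:
  $23,000 × 10% = $2,300
  $8,000 × 14% = $1,120
  $35,400 × 28% = $9,912
  → $13,332

Alternative floor tax:
  Adjusted income: $66,400 + $20,900 + $16,000 + $8,900 = $112,200
  Exemption: $46,000 − 20% × ($112,200 − $82,000) = $46,000 − $6,040 = $39,960
  Base: $112,200 − $39,960 = $72,240
  $72,240 × 15% = $10,836

$10,836 ≤ $13,332, so no add-on is due.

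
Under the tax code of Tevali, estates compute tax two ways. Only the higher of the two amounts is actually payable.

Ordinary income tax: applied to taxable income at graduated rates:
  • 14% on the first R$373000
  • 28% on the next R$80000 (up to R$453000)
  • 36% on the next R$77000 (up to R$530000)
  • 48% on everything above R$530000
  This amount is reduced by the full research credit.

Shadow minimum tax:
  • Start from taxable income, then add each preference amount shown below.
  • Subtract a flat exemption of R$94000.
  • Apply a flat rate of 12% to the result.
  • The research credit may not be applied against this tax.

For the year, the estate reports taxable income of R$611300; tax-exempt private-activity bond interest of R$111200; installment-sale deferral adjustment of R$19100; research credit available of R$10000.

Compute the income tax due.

Shadow minimum tax:
  Adjusted income: R$611300 + R$111200 + R$19100 = R$741600
  Less exemption R$94000 → base R$647600
  R$647600 × 12% = R$77712

Ordinary income tax:
  R$373000 × 14% = R$52220
  R$80000 × 28% = R$22400
  R$77000 × 36% = R$27720
  R$81300 × 48% = R$39024
  → R$141364
  Less research credit R$10000 → R$131364

R$131364 > R$77712, so the ordinary income tax governs.

R$131364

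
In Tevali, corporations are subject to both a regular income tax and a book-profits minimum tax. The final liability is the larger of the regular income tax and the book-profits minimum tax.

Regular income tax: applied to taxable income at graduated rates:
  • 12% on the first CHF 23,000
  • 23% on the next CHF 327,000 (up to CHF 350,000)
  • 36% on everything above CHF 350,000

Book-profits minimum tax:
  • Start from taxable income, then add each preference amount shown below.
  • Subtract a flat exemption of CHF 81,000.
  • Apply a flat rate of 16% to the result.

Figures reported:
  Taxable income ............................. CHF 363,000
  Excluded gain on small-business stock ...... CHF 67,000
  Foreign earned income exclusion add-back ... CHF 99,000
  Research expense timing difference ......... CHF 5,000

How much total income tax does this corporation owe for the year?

CHF 82,650

Book-profits minimum tax:
  Adjusted income: CHF 363,000 + CHF 67,000 + CHF 99,000 + CHF 5,000 = CHF 534,000
  Less exemption CHF 81,000 → base CHF 453,000
  CHF 453,000 × 16% = CHF 72,480

Regular income tax:
  CHF 23,000 × 12% = CHF 2,760
  CHF 327,000 × 23% = CHF 75,210
  CHF 13,000 × 36% = CHF 4,680
  → CHF 82,650

CHF 82,650 > CHF 72,480, so the regular income tax governs.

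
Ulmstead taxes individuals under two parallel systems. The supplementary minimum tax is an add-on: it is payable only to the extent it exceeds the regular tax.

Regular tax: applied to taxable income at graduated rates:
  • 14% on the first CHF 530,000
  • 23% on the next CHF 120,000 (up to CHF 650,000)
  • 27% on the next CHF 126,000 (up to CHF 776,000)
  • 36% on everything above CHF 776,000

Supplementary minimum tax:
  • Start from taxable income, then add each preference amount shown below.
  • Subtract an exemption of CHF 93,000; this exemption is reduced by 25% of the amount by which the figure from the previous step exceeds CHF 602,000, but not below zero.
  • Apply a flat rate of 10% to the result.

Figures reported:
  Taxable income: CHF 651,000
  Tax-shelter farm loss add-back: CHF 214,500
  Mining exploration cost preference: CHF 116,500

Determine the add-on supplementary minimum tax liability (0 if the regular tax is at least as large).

CHF 0

Supplementary minimum tax:
  Adjusted income: CHF 651,000 + CHF 214,500 + CHF 116,500 = CHF 982,000
  Exemption: 25% × (CHF 982,000 − CHF 602,000) = CHF 95,000 ≥ CHF 93,000, so the exemption is fully phased out
  Base: CHF 982,000 − CHF 0 = CHF 982,000
  CHF 982,000 × 10% = CHF 98,200

Regular tax:
  CHF 530,000 × 14% = CHF 74,200
  CHF 120,000 × 23% = CHF 27,600
  CHF 1,000 × 27% = CHF 270
  → CHF 102,070

CHF 98,200 ≤ CHF 102,070, so no add-on is due.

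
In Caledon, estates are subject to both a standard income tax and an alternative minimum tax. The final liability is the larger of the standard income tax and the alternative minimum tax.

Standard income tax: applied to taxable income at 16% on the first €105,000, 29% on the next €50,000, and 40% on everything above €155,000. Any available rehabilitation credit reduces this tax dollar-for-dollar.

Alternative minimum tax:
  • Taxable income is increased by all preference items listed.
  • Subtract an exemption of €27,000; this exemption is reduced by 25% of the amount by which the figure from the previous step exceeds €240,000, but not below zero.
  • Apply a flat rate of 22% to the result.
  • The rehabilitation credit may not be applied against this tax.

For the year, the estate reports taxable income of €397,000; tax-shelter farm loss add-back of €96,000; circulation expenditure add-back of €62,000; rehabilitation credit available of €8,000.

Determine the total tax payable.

Alternative minimum tax:
  Adjusted income: €397,000 + €96,000 + €62,000 = €555,000
  Exemption: 25% × (€555,000 − €240,000) = €78,750 ≥ €27,000, so the exemption is fully phased out
  Base: €555,000 − €0 = €555,000
  €555,000 × 22% = €122,100

Standard income tax:
  €105,000 × 16% = €16,800
  €50,000 × 29% = €14,500
  €242,000 × 40% = €96,800
  → €128,100
  Less rehabilitation credit €8,000 → €120,100

€122,100 > €120,100, so the alternative minimum tax is the binding amount.

€122,100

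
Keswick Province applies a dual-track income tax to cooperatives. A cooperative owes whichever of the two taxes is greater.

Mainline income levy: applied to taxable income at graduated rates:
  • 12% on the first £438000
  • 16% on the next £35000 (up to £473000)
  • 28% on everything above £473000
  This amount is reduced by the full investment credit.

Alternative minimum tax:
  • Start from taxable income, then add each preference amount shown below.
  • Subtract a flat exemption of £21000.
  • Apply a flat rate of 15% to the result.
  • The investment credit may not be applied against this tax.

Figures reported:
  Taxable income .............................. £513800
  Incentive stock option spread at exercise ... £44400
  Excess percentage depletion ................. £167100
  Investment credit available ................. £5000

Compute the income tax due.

Alternative minimum tax:
  Adjusted income: £513800 + £44400 + £167100 = £725300
  Less exemption £21000 → base £704300
  £704300 × 15% = £105645

Mainline income levy:
  £438000 × 12% = £52560
  £35000 × 16% = £5600
  £40800 × 28% = £11424
  → £69584
  Less investment credit £5000 → £64584

£105645 > £64584, so the alternative minimum tax is the binding amount.

£105645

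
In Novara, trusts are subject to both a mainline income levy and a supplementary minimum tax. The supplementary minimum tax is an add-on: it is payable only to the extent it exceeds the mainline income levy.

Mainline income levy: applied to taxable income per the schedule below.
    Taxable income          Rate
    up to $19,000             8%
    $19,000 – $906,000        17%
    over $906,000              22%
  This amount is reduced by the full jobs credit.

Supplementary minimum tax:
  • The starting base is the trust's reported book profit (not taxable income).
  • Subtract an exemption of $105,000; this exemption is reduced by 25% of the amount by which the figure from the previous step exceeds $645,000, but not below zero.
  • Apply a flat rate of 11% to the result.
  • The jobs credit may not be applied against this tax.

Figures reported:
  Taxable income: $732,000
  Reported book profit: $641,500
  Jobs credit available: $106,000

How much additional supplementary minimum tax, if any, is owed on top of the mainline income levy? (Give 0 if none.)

$42,285

Mainline income levy:
  $19,000 × 8% = $1,520
  $713,000 × 17% = $121,210
  → $122,730
  Less jobs credit $106,000 → $16,730

Supplementary minimum tax:
  Base (reported book profit): $641,500
  Exemption: $641,500 ≤ $645,000, so full $105,000 applies
  Base: $641,500 − $105,000 = $536,500
  $536,500 × 11% = $59,015

Excess of supplementary minimum tax over mainline income levy: $59,015 − $16,730 = $42,285.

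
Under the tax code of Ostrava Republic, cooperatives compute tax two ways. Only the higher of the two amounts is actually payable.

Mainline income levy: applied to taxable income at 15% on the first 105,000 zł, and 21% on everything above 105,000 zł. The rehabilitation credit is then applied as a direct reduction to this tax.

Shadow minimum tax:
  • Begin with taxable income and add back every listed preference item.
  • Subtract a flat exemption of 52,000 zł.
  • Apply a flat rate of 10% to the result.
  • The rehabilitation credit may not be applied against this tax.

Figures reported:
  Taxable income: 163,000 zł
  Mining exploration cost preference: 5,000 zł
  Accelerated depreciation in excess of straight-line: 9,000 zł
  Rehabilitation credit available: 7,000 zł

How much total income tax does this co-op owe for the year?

Mainline income levy:
  105,000 zł × 15% = 15,750 zł
  58,000 zł × 21% = 12,180 zł
  → 27,930 zł
  Less rehabilitation credit 7,000 zł → 20,930 zł

Shadow minimum tax:
  Adjusted income: 163,000 zł + 5,000 zł + 9,000 zł = 177,000 zł
  Less exemption 52,000 zł → base 125,000 zł
  125,000 zł × 10% = 12,500 zł

20,930 zł > 12,500 zł, so the mainline income levy governs.

20,930 zł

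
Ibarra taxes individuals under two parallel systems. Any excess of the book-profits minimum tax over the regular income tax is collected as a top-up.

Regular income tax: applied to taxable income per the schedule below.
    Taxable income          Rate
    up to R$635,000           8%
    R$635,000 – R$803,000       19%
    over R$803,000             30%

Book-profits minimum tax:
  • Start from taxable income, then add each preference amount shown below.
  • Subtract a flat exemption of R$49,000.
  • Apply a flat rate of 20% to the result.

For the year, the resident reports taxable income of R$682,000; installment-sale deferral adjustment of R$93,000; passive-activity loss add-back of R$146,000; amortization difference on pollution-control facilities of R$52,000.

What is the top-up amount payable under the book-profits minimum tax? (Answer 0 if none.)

R$125,070

Regular income tax:
  R$635,000 × 8% = R$50,800
  R$47,000 × 19% = R$8,930
  → R$59,730

Book-profits minimum tax:
  Adjusted income: R$682,000 + R$93,000 + R$146,000 + R$52,000 = R$973,000
  Less exemption R$49,000 → base R$924,000
  R$924,000 × 20% = R$184,800

Excess of book-profits minimum tax over regular income tax: R$184,800 − R$59,730 = R$125,070.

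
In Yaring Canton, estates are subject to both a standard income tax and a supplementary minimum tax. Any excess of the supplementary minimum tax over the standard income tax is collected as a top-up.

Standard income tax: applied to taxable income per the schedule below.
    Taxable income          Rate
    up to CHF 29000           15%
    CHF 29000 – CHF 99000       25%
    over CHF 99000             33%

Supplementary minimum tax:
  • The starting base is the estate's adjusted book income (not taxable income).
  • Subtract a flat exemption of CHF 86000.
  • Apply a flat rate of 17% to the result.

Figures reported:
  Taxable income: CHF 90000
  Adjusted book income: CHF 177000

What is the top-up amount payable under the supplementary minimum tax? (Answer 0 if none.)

Supplementary minimum tax:
  Base (adjusted book income): CHF 177000
  Less exemption CHF 86000 → base CHF 91000
  CHF 91000 × 17% = CHF 15470

Standard income tax:
  CHF 29000 × 15% = CHF 4350
  CHF 61000 × 25% = CHF 15250
  → CHF 19600

CHF 15470 ≤ CHF 19600, so no add-on is due.

CHF 0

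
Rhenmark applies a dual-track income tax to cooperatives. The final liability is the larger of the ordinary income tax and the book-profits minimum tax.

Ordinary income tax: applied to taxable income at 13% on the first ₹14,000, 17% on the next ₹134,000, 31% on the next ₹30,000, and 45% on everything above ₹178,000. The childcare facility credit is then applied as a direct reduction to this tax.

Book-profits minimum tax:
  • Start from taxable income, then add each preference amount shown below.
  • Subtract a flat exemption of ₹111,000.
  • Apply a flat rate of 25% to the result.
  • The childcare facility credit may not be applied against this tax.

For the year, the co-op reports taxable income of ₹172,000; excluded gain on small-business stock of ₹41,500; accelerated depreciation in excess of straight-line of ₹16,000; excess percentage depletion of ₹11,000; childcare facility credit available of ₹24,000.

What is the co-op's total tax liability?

₹32,375

Ordinary income tax:
  ₹14,000 × 13% = ₹1,820
  ₹134,000 × 17% = ₹22,780
  ₹24,000 × 31% = ₹7,440
  → ₹32,040
  Less childcare facility credit ₹24,000 → ₹8,040

Book-profits minimum tax:
  Adjusted income: ₹172,000 + ₹41,500 + ₹16,000 + ₹11,000 = ₹240,500
  Less exemption ₹111,000 → base ₹129,500
  ₹129,500 × 25% = ₹32,375

₹32,375 > ₹8,040, so the book-profits minimum tax is the binding amount.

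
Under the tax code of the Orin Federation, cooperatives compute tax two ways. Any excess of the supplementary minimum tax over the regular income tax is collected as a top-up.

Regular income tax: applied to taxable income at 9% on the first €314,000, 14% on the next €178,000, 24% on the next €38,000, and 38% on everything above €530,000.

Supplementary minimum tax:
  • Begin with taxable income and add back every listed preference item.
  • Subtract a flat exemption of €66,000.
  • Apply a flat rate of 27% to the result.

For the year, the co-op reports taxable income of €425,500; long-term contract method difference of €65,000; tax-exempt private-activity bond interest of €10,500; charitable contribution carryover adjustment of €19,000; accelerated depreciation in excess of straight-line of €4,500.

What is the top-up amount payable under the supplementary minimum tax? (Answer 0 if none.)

€79,925

Regular income tax:
  €314,000 × 9% = €28,260
  €111,500 × 14% = €15,610
  → €43,870

Supplementary minimum tax:
  Adjusted income: €425,500 + €65,000 + €10,500 + €19,000 + €4,500 = €524,500
  Less exemption €66,000 → base €458,500
  €458,500 × 27% = €123,795

Excess of supplementary minimum tax over regular income tax: €123,795 − €43,870 = €79,925.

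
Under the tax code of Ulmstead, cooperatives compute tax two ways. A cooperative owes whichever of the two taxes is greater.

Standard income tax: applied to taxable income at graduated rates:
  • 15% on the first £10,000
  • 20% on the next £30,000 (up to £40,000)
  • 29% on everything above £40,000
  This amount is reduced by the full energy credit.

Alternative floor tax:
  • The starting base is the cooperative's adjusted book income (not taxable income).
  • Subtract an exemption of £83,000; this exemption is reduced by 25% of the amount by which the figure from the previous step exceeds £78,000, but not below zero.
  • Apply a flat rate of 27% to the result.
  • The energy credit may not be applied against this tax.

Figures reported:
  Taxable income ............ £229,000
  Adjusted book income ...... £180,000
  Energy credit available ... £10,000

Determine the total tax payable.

£52,310

Standard income tax:
  £10,000 × 15% = £1,500
  £30,000 × 20% = £6,000
  £189,000 × 29% = £54,810
  → £62,310
  Less energy credit £10,000 → £52,310

Alternative floor tax:
  Base (adjusted book income): £180,000
  Exemption: £83,000 − 25% × (£180,000 − £78,000) = £83,000 − £25,500 = £57,500
  Base: £180,000 − £57,500 = £122,500
  £122,500 × 27% = £33,075

£52,310 > £33,075, so the standard income tax governs.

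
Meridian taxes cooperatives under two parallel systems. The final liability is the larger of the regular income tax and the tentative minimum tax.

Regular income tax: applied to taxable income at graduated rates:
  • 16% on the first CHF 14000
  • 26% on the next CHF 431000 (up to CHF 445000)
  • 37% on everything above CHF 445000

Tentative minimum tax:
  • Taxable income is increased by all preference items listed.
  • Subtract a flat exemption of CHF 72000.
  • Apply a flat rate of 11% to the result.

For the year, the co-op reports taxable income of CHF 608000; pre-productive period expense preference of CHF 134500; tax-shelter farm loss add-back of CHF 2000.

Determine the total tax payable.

CHF 174610

Regular income tax:
  CHF 14000 × 16% = CHF 2240
  CHF 431000 × 26% = CHF 112060
  CHF 163000 × 37% = CHF 60310
  → CHF 174610

Tentative minimum tax:
  Adjusted income: CHF 608000 + CHF 134500 + CHF 2000 = CHF 744500
  Less exemption CHF 72000 → base CHF 672500
  CHF 672500 × 11% = CHF 73975

CHF 174610 > CHF 73975, so the regular income tax governs.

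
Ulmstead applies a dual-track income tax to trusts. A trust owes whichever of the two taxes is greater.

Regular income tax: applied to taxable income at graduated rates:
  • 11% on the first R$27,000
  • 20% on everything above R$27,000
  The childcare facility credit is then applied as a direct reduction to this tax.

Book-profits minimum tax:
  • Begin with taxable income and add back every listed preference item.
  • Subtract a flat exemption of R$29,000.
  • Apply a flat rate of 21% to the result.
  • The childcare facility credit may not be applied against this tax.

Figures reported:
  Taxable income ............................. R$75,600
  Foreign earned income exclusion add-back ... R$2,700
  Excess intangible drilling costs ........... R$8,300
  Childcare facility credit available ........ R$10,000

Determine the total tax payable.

R$12,096

Book-profits minimum tax:
  Adjusted income: R$75,600 + R$2,700 + R$8,300 = R$86,600
  Less exemption R$29,000 → base R$57,600
  R$57,600 × 21% = R$12,096

Regular income tax:
  R$27,000 × 11% = R$2,970
  R$48,600 × 20% = R$9,720
  → R$12,690
  Less childcare facility credit R$10,000 → R$2,690

R$12,096 > R$2,690, so the book-profits minimum tax is the binding amount.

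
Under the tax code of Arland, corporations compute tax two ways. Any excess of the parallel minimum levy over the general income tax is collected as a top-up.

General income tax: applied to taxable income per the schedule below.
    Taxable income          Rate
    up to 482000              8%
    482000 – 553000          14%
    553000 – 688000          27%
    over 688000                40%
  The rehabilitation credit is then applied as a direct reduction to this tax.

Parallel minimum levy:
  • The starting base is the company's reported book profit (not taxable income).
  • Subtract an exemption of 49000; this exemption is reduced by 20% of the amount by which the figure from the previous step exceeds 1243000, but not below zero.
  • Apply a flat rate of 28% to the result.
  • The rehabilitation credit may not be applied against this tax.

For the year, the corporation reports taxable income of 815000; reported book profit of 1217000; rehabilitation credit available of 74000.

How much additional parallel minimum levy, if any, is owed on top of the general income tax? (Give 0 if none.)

265290

General income tax:
  482000 × 8% = 38560
  71000 × 14% = 9940
  135000 × 27% = 36450
  127000 × 40% = 50800
  → 135750
  Less rehabilitation credit 74000 → 61750

Parallel minimum levy:
  Base (reported book profit): 1217000
  Exemption: 1217000 ≤ 1243000, so full 49000 applies
  Base: 1217000 − 49000 = 1168000
  1168000 × 28% = 327040

Excess of parallel minimum levy over general income tax: 327040 − 61750 = 265290.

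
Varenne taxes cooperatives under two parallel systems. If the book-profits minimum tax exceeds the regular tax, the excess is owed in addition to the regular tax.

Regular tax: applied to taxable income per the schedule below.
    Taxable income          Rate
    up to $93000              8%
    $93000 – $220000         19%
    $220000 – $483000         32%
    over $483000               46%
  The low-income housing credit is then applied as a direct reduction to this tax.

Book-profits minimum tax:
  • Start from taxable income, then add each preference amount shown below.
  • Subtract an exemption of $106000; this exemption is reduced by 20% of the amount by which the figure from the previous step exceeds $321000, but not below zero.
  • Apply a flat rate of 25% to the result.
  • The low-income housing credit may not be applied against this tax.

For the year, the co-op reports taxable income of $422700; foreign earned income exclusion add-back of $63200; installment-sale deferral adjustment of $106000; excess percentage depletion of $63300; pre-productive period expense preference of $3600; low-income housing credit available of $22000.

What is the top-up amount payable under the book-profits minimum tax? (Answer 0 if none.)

Book-profits minimum tax:
  Adjusted income: $422700 + $63200 + $106000 + $63300 + $3600 = $658800
  Exemption: $106000 − 20% × ($658800 − $321000) = $106000 − $67560 = $38440
  Base: $658800 − $38440 = $620360
  $620360 × 25% = $155090

Regular tax:
  $93000 × 8% = $7440
  $127000 × 19% = $24130
  $202700 × 32% = $64864
  → $96434
  Less low-income housing credit $22000 → $74434

Excess of book-profits minimum tax over regular tax: $155090 − $74434 = $80656.

$80656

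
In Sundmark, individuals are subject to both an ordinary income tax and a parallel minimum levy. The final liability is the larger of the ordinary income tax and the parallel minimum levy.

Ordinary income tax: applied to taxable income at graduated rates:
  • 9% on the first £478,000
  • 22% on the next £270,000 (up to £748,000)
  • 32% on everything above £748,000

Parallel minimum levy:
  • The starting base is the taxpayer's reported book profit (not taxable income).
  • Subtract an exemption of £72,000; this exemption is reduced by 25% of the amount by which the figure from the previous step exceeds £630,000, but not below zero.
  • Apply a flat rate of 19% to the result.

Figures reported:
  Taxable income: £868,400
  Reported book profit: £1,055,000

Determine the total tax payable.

£200,450

Parallel minimum levy:
  Base (reported book profit): £1,055,000
  Exemption: 25% × (£1,055,000 − £630,000) = £106,250 ≥ £72,000, so the exemption is fully phased out
  Base: £1,055,000 − £0 = £1,055,000
  £1,055,000 × 19% = £200,450

Ordinary income tax:
  £478,000 × 9% = £43,020
  £270,000 × 22% = £59,400
  £120,400 × 32% = £38,528
  → £140,948

£200,450 > £140,948, so the parallel minimum levy is the binding amount.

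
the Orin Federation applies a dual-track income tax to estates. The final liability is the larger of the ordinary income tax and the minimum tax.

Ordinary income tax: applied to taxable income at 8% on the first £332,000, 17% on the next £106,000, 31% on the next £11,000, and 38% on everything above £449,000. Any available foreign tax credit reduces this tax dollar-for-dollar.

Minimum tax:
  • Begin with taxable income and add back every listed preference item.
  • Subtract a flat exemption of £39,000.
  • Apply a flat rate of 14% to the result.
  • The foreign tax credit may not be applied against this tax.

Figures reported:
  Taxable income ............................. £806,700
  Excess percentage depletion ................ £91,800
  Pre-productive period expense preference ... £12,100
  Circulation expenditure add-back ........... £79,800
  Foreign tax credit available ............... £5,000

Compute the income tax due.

£178,916

Minimum tax:
  Adjusted income: £806,700 + £91,800 + £12,100 + £79,800 = £990,400
  Less exemption £39,000 → base £951,400
  £951,400 × 14% = £133,196

Ordinary income tax:
  £332,000 × 8% = £26,560
  £106,000 × 17% = £18,020
  £11,000 × 31% = £3,410
  £357,700 × 38% = £135,926
  → £183,916
  Less foreign tax credit £5,000 → £178,916

£178,916 > £133,196, so the ordinary income tax governs.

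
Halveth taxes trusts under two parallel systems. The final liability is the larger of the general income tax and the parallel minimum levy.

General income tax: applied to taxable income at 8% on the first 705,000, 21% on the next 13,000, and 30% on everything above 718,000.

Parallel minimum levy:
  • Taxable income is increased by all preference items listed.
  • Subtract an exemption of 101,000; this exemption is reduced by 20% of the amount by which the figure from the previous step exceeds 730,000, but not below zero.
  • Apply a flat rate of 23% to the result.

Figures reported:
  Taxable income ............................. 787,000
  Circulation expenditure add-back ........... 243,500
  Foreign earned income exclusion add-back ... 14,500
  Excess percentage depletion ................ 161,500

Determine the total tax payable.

276,184

Parallel minimum levy:
  Adjusted income: 787,000 + 243,500 + 14,500 + 161,500 = 1,206,500
  Exemption: 101,000 − 20% × (1,206,500 − 730,000) = 101,000 − 95,300 = 5,700
  Base: 1,206,500 − 5,700 = 1,200,800
  1,200,800 × 23% = 276,184

General income tax:
  705,000 × 8% = 56,400
  13,000 × 21% = 2,730
  69,000 × 30% = 20,700
  → 79,830

276,184 > 79,830, so the parallel minimum levy is the binding amount.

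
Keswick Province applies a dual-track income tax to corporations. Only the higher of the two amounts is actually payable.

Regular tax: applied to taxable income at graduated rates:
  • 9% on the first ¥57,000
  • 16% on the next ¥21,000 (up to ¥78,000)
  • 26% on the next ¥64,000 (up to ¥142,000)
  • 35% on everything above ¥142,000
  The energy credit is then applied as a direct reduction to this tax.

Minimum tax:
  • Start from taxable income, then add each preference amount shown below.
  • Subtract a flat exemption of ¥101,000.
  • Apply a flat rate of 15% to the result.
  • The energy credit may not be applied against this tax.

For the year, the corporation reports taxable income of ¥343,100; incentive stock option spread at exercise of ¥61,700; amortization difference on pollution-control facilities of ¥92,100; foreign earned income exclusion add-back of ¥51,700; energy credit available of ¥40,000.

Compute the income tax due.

Minimum tax:
  Adjusted income: ¥343,100 + ¥61,700 + ¥92,100 + ¥51,700 = ¥548,600
  Less exemption ¥101,000 → base ¥447,600
  ¥447,600 × 15% = ¥67,140

Regular tax:
  ¥57,000 × 9% = ¥5,130
  ¥21,000 × 16% = ¥3,360
  ¥64,000 × 26% = ¥16,640
  ¥201,100 × 35% = ¥70,385
  → ¥95,515
  Less energy credit ¥40,000 → ¥55,515

¥67,140 > ¥55,515, so the minimum tax is the binding amount.

¥67,140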